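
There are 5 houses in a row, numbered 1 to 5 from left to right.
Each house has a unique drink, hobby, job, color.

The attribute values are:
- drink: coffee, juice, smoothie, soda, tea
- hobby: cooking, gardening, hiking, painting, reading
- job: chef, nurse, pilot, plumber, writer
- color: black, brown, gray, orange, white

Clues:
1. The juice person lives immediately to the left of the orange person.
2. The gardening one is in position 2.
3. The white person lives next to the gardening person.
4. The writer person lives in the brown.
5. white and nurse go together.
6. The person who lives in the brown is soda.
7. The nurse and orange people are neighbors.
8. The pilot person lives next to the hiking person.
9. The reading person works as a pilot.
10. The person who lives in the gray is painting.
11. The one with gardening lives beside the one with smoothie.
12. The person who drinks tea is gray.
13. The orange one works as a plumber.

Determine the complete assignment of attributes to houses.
Solution:

House | Drink | Hobby | Job | Color
-----------------------------------
  1   | juice | cooking | nurse | white
  2   | coffee | gardening | plumber | orange
  3   | smoothie | reading | pilot | black
  4   | soda | hiking | writer | brown
  5   | tea | painting | chef | gray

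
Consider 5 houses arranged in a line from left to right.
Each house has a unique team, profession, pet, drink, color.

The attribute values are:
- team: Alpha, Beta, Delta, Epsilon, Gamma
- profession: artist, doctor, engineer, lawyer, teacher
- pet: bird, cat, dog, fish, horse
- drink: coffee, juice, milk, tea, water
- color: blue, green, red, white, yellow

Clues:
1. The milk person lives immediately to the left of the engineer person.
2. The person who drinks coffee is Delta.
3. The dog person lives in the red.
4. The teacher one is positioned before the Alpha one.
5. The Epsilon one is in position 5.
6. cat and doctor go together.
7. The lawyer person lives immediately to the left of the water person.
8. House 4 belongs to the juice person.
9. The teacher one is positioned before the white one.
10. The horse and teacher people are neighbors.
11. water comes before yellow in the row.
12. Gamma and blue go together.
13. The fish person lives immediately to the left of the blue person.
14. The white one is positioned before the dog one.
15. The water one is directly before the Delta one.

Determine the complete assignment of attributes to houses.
Solution:

House | Team | Profession | Pet | Drink | Color
-----------------------------------------------
  1   | Beta | lawyer | fish | milk | green
  2   | Gamma | engineer | horse | water | blue
  3   | Delta | teacher | bird | coffee | yellow
  4   | Alpha | doctor | cat | juice | white
  5   | Epsilon | artist | dog | tea | red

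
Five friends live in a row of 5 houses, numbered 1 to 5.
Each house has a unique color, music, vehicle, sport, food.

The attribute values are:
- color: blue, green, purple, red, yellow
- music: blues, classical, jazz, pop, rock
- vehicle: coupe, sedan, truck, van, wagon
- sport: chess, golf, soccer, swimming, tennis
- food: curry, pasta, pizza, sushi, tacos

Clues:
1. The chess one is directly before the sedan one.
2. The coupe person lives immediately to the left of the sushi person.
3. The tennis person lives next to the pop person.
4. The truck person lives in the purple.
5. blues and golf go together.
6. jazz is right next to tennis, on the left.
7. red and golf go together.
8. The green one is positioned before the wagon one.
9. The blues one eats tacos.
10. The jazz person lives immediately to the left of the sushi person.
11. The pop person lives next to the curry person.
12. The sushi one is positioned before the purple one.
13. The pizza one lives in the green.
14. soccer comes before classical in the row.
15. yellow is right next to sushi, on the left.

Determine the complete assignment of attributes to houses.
Solution:

House | Color | Music | Vehicle | Sport | Food
----------------------------------------------
  1   | yellow | jazz | coupe | chess | pasta
  2   | blue | rock | sedan | tennis | sushi
  3   | green | pop | van | soccer | pizza
  4   | purple | classical | truck | swimming | curry
  5   | red | blues | wagon | golf | tacos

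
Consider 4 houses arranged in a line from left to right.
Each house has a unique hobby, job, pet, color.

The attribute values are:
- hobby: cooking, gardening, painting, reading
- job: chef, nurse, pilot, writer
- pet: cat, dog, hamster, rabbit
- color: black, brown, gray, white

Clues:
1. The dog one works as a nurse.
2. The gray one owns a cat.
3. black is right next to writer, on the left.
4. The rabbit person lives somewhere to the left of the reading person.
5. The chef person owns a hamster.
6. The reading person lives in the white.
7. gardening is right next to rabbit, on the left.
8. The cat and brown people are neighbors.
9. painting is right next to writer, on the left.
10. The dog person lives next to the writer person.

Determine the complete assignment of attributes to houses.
Solution:

House | Hobby | Job | Pet | Color
---------------------------------
  1   | painting | nurse | dog | black
  2   | gardening | writer | cat | gray
  3   | cooking | pilot | rabbit | brown
  4   | reading | chef | hamster | white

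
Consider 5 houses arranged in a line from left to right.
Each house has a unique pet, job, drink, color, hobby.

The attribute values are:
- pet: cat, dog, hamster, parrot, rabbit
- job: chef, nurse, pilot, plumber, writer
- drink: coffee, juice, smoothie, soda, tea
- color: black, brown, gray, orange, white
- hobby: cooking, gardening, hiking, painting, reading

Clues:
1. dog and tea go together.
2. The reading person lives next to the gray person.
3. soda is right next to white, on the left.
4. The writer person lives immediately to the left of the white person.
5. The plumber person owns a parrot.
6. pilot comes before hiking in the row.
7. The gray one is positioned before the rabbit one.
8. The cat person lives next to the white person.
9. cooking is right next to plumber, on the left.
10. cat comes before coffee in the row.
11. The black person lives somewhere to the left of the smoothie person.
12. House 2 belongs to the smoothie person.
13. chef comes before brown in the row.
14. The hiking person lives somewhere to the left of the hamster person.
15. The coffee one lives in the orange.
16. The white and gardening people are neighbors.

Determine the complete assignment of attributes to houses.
Solution:

House | Pet | Job | Drink | Color | Hobby
-----------------------------------------
  1   | cat | writer | soda | black | cooking
  2   | parrot | plumber | smoothie | white | reading
  3   | dog | pilot | tea | gray | gardening
  4   | rabbit | chef | coffee | orange | hiking
  5   | hamster | nurse | juice | brown | painting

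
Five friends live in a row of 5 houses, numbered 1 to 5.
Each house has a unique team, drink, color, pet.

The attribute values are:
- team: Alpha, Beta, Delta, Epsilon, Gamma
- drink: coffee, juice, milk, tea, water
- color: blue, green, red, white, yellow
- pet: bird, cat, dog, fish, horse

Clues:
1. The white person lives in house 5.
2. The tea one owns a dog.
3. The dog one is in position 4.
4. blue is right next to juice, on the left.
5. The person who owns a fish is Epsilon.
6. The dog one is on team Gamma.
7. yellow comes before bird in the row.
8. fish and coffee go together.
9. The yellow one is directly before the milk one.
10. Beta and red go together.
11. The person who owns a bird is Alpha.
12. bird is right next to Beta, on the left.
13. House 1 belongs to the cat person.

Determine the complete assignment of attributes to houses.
Solution:

House | Team | Drink | Color | Pet
----------------------------------
  1   | Delta | water | yellow | cat
  2   | Alpha | milk | blue | bird
  3   | Beta | juice | red | horse
  4   | Gamma | tea | green | dog
  5   | Epsilon | coffee | white | fish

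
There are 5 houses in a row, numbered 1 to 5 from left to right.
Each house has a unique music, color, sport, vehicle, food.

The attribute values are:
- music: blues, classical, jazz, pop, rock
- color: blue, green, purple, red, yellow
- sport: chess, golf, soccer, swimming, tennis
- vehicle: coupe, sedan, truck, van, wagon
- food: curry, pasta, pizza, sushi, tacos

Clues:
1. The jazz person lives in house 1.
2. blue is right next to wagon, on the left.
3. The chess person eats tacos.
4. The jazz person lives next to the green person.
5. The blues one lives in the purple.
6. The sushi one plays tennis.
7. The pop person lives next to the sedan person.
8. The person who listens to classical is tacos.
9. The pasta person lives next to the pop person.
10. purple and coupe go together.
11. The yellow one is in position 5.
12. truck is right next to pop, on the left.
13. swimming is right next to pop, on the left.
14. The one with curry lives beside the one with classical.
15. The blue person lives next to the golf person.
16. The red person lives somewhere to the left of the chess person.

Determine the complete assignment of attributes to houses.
Solution:

House | Music | Color | Sport | Vehicle | Food
----------------------------------------------
  1   | jazz | blue | swimming | truck | pasta
  2   | pop | green | golf | wagon | pizza
  3   | rock | red | tennis | sedan | sushi
  4   | blues | purple | soccer | coupe | curry
  5   | classical | yellow | chess | van | tacos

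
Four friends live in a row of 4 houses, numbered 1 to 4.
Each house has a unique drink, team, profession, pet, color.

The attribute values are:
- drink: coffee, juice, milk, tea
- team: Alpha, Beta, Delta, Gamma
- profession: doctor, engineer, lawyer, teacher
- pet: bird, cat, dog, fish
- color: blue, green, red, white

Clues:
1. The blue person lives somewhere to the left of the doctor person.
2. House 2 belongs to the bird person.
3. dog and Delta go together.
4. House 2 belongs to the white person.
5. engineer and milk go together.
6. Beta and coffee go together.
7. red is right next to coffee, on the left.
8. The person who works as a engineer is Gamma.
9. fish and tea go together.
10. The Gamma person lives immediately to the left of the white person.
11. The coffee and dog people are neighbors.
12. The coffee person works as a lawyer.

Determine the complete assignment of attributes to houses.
Solution:

House | Drink | Team | Profession | Pet | Color
-----------------------------------------------
  1   | milk | Gamma | engineer | cat | red
  2   | coffee | Beta | lawyer | bird | white
  3   | juice | Delta | teacher | dog | blue
  4   | tea | Alpha | doctor | fish | green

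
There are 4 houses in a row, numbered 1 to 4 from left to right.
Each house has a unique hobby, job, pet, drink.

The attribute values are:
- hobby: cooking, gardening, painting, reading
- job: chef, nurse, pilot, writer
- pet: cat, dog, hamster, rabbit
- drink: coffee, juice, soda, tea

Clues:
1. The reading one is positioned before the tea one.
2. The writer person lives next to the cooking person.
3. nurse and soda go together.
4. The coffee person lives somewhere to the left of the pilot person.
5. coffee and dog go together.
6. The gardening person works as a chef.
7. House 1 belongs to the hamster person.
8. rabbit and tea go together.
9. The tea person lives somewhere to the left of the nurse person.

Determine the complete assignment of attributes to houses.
Solution:

House | Hobby | Job | Pet | Drink
---------------------------------
  1   | gardening | chef | hamster | juice
  2   | reading | writer | dog | coffee
  3   | cooking | pilot | rabbit | tea
  4   | painting | nurse | cat | soda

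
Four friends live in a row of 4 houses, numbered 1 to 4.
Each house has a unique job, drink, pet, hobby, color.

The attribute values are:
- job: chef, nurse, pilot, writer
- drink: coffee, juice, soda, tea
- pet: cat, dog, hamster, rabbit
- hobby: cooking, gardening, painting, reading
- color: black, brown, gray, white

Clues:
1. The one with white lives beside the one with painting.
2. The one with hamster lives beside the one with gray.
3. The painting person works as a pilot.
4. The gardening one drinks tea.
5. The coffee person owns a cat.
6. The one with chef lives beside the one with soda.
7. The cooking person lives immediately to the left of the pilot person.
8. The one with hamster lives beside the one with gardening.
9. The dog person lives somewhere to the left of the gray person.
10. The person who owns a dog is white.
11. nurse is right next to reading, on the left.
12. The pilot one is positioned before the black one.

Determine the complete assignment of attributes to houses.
Solution:

House | Job | Drink | Pet | Hobby | Color
-----------------------------------------
  1   | chef | juice | dog | cooking | white
  2   | pilot | soda | hamster | painting | brown
  3   | nurse | tea | rabbit | gardening | gray
  4   | writer | coffee | cat | reading | black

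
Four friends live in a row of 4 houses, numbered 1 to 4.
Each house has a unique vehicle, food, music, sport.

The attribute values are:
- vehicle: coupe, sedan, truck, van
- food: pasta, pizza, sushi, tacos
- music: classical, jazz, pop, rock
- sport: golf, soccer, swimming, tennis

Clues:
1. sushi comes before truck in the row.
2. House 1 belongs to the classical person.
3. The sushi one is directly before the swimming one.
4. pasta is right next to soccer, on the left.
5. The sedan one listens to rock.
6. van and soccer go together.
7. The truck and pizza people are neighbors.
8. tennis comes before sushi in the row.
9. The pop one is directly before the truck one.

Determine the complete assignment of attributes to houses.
Solution:

House | Vehicle | Food | Music | Sport
--------------------------------------
  1   | coupe | pasta | classical | tennis
  2   | van | sushi | pop | soccer
  3   | truck | tacos | jazz | swimming
  4   | sedan | pizza | rock | golf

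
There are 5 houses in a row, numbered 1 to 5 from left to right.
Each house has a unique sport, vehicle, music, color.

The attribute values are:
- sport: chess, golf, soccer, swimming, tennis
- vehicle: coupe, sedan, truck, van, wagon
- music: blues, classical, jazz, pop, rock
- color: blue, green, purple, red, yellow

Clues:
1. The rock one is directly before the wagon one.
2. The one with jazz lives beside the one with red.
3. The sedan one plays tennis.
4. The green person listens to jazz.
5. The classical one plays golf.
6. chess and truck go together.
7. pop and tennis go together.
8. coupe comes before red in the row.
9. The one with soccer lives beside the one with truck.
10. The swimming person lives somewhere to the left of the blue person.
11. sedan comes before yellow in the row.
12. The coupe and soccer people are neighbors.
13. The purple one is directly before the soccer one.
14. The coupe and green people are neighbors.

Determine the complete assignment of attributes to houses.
Solution:

House | Sport | Vehicle | Music | Color
---------------------------------------
  1   | swimming | coupe | rock | purple
  2   | soccer | wagon | jazz | green
  3   | chess | truck | blues | red
  4   | tennis | sedan | pop | blue
  5   | golf | van | classical | yellow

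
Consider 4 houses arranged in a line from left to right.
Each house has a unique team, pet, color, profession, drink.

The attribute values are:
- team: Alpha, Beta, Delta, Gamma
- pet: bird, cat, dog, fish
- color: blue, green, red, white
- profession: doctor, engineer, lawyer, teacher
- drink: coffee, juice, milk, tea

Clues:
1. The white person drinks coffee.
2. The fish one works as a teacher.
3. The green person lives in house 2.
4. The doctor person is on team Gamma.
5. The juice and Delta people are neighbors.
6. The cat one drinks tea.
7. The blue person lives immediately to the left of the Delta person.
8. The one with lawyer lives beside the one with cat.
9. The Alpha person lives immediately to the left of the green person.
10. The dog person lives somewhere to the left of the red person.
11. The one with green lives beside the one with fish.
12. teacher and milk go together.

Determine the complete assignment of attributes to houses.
Solution:

House | Team | Pet | Color | Profession | Drink
-----------------------------------------------
  1   | Alpha | dog | blue | lawyer | juice
  2   | Delta | cat | green | engineer | tea
  3   | Beta | fish | red | teacher | milk
  4   | Gamma | bird | white | doctor | coffee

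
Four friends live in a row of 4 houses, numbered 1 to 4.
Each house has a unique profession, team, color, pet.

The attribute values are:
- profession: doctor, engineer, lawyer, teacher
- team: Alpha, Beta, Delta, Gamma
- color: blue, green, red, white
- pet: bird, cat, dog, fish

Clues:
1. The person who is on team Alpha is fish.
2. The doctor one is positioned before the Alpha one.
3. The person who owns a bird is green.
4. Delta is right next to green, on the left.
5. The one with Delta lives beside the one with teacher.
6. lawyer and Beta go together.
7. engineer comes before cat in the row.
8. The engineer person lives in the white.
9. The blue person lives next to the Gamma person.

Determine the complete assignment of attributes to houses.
Solution:

House | Profession | Team | Color | Pet
---------------------------------------
  1   | doctor | Delta | blue | dog
  2   | teacher | Gamma | green | bird
  3   | engineer | Alpha | white | fish
  4   | lawyer | Beta | red | cat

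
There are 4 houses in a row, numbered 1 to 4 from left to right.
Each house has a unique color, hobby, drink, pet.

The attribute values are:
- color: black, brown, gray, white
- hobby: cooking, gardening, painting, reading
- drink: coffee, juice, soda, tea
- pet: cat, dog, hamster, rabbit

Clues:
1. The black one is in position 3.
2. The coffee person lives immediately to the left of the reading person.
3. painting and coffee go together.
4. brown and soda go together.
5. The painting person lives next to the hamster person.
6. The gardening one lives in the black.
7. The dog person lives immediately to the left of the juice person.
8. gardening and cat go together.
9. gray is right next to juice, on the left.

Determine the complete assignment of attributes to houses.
Solution:

House | Color | Hobby | Drink | Pet
-----------------------------------
  1   | gray | painting | coffee | dog
  2   | white | reading | juice | hamster
  3   | black | gardening | tea | cat
  4   | brown | cooking | soda | rabbit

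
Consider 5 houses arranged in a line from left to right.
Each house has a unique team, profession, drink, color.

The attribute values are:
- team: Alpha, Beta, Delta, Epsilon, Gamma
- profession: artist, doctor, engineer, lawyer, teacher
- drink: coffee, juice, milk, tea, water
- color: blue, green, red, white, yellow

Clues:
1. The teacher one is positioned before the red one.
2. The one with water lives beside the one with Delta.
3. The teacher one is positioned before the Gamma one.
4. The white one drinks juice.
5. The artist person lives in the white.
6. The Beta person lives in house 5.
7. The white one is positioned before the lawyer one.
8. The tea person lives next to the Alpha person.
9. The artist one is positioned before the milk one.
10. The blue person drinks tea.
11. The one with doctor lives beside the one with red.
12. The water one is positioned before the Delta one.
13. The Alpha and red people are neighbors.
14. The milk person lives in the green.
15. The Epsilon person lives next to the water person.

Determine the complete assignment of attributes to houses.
Solution:

House | Team | Profession | Drink | Color
-----------------------------------------
  1   | Epsilon | teacher | tea | blue
  2   | Alpha | doctor | water | yellow
  3   | Delta | engineer | coffee | red
  4   | Gamma | artist | juice | white
  5   | Beta | lawyer | milk | green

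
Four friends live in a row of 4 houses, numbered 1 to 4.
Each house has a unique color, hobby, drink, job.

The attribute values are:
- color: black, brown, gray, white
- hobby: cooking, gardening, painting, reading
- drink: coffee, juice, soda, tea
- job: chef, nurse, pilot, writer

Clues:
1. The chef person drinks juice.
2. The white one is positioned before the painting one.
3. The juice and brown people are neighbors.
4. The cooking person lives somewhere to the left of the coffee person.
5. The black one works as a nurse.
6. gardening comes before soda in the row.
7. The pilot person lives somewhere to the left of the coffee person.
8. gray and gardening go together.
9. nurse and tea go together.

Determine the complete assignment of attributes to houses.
Solution:

House | Color | Hobby | Drink | Job
-----------------------------------
  1   | gray | gardening | juice | chef
  2   | brown | cooking | soda | pilot
  3   | white | reading | coffee | writer
  4   | black | painting | tea | nurse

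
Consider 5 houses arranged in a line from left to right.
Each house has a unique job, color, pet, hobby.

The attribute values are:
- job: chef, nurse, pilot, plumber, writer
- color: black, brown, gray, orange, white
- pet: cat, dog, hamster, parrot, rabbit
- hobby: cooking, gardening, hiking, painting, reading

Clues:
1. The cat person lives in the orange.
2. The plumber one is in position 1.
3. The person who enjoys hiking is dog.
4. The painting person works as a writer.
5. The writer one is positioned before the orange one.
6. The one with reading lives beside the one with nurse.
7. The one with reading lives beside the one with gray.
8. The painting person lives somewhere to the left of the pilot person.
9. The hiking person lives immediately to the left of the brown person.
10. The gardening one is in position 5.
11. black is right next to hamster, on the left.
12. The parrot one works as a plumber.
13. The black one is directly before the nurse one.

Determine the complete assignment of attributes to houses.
Solution:

House | Job | Color | Pet | Hobby
---------------------------------
  1   | plumber | black | parrot | reading
  2   | nurse | gray | hamster | cooking
  3   | chef | white | dog | hiking
  4   | writer | brown | rabbit | painting
  5   | pilot | orange | cat | gardening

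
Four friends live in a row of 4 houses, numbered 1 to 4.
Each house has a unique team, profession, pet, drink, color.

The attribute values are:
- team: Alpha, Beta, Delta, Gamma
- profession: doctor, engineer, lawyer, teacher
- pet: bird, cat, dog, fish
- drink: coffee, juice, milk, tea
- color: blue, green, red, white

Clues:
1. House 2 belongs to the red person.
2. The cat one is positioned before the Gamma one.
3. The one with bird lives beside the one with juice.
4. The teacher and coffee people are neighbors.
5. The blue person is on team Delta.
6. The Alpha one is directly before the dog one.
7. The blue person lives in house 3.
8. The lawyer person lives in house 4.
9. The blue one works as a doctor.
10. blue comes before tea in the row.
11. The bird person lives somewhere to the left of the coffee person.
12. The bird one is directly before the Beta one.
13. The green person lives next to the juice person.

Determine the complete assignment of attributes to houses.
Solution:

House | Team | Profession | Pet | Drink | Color
-----------------------------------------------
  1   | Alpha | engineer | bird | milk | green
  2   | Beta | teacher | dog | juice | red
  3   | Delta | doctor | cat | coffee | blue
  4   | Gamma | lawyer | fish | tea | white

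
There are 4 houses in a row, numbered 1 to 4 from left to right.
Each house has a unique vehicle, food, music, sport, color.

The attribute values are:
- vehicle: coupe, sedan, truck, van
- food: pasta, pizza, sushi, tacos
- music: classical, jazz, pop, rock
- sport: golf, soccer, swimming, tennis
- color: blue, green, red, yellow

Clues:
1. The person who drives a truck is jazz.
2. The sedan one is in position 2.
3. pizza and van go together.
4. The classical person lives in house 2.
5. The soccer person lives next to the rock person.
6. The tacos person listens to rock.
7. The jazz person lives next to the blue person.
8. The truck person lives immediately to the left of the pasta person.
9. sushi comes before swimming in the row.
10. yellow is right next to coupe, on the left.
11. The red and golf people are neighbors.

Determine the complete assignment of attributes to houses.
Solution:

House | Vehicle | Food | Music | Sport | Color
----------------------------------------------
  1   | truck | sushi | jazz | tennis | red
  2   | sedan | pasta | classical | golf | blue
  3   | van | pizza | pop | soccer | yellow
  4   | coupe | tacos | rock | swimming | green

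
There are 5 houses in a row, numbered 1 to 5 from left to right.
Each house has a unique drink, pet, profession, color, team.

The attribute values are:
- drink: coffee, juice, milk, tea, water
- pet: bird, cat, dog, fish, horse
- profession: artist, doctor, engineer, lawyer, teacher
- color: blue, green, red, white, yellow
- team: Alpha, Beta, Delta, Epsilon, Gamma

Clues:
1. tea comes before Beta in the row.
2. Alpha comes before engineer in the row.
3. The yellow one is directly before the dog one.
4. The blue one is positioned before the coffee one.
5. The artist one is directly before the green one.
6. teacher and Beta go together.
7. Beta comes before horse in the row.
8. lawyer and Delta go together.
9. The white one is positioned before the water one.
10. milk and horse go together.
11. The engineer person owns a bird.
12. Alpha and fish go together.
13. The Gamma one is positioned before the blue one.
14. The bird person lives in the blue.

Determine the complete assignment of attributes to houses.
Solution:

House | Drink | Pet | Profession | Color | Team
-----------------------------------------------
  1   | tea | fish | artist | yellow | Alpha
  2   | juice | dog | teacher | green | Beta
  3   | milk | horse | doctor | white | Gamma
  4   | water | bird | engineer | blue | Epsilon
  5   | coffee | cat | lawyer | red | Delta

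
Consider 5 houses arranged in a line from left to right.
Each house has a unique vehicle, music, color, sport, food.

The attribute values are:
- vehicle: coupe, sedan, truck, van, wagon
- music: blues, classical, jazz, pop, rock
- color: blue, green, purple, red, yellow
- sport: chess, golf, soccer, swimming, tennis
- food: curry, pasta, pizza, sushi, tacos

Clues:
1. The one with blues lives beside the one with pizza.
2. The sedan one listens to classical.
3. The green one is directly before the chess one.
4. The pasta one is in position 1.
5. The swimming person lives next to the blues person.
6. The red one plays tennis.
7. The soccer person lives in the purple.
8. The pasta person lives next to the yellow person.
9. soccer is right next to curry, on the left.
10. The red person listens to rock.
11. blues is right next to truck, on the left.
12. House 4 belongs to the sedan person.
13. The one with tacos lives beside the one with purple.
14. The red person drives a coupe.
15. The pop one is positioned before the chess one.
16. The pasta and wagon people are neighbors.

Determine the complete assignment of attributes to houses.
Solution:

House | Vehicle | Music | Color | Sport | Food
----------------------------------------------
  1   | van | pop | green | swimming | pasta
  2   | wagon | blues | yellow | chess | tacos
  3   | truck | jazz | purple | soccer | pizza
  4   | sedan | classical | blue | golf | curry
  5   | coupe | rock | red | tennis | sushi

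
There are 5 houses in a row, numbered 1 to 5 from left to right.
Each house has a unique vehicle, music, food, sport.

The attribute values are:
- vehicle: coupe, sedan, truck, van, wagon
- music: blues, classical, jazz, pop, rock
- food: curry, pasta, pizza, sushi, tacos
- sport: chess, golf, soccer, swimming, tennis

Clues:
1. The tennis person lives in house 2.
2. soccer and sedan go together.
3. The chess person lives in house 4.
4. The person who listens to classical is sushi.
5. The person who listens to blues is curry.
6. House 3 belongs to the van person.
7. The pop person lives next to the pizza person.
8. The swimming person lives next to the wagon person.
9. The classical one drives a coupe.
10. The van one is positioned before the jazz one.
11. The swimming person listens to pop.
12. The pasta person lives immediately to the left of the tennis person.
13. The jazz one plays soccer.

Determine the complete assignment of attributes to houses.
Solution:

House | Vehicle | Music | Food | Sport
--------------------------------------
  1   | truck | pop | pasta | swimming
  2   | wagon | rock | pizza | tennis
  3   | van | blues | curry | golf
  4   | coupe | classical | sushi | chess
  5   | sedan | jazz | tacos | soccer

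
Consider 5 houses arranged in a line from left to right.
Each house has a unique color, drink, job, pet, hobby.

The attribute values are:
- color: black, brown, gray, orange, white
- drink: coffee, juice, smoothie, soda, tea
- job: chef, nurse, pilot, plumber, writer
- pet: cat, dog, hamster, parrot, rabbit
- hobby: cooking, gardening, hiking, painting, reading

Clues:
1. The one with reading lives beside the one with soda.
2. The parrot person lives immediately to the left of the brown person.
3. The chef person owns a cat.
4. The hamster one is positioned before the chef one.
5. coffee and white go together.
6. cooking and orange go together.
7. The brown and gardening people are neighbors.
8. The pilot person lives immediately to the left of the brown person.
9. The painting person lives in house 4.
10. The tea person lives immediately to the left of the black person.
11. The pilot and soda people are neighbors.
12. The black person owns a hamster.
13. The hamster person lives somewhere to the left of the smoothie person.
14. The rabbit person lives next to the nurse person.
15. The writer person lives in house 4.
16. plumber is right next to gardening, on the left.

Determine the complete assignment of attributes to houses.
Solution:

House | Color | Drink | Job | Pet | Hobby
-----------------------------------------
  1   | white | coffee | pilot | parrot | reading
  2   | brown | soda | plumber | rabbit | hiking
  3   | gray | tea | nurse | dog | gardening
  4   | black | juice | writer | hamster | painting
  5   | orange | smoothie | chef | cat | cooking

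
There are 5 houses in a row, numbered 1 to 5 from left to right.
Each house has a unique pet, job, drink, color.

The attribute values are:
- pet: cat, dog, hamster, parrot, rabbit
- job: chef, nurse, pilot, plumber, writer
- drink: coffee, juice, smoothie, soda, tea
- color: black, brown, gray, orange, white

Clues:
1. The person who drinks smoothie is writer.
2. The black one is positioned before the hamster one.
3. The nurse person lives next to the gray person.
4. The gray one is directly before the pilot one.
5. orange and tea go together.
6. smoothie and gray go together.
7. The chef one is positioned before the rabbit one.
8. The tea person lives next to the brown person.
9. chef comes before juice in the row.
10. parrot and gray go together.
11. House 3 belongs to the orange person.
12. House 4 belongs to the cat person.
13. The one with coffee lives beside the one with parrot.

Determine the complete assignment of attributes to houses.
Solution:

House | Pet | Job | Drink | Color
---------------------------------
  1   | dog | nurse | coffee | black
  2   | parrot | writer | smoothie | gray
  3   | hamster | pilot | tea | orange
  4   | cat | chef | soda | brown
  5   | rabbit | plumber | juice | white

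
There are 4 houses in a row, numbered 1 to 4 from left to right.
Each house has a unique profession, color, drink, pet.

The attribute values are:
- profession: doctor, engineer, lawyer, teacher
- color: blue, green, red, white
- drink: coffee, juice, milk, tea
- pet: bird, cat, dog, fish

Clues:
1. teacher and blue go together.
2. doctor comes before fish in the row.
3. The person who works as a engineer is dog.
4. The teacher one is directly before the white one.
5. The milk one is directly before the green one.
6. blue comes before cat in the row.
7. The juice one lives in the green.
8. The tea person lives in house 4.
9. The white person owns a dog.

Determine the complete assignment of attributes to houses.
Solution:

House | Profession | Color | Drink | Pet
----------------------------------------
  1   | teacher | blue | coffee | bird
  2   | engineer | white | milk | dog
  3   | doctor | green | juice | cat
  4   | lawyer | red | tea | fish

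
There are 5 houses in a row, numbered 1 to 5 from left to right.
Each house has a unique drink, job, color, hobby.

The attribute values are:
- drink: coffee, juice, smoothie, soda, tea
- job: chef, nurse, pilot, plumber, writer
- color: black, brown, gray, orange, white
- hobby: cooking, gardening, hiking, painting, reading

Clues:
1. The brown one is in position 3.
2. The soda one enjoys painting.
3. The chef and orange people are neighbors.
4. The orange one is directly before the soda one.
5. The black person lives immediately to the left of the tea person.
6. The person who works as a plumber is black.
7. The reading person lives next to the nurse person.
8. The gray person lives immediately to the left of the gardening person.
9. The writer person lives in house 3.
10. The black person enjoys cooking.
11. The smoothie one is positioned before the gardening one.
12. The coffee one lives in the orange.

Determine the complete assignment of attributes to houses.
Solution:

House | Drink | Job | Color | Hobby
-----------------------------------
  1   | smoothie | chef | gray | reading
  2   | coffee | nurse | orange | gardening
  3   | soda | writer | brown | painting
  4   | juice | plumber | black | cooking
  5   | tea | pilot | white | hiking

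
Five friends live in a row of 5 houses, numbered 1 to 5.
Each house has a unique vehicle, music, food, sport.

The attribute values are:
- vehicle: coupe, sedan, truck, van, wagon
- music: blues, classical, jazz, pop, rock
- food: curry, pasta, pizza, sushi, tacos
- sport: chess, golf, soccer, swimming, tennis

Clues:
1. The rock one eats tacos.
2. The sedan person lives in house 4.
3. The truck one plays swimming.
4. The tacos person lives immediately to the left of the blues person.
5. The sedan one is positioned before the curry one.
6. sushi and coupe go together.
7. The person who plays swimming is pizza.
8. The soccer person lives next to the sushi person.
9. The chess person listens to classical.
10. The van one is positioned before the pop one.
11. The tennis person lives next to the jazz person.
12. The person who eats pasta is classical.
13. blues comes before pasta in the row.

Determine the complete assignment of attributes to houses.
Solution:

House | Vehicle | Music | Food | Sport
--------------------------------------
  1   | van | rock | tacos | soccer
  2   | coupe | blues | sushi | tennis
  3   | truck | jazz | pizza | swimming
  4   | sedan | classical | pasta | chess
  5   | wagon | pop | curry | golf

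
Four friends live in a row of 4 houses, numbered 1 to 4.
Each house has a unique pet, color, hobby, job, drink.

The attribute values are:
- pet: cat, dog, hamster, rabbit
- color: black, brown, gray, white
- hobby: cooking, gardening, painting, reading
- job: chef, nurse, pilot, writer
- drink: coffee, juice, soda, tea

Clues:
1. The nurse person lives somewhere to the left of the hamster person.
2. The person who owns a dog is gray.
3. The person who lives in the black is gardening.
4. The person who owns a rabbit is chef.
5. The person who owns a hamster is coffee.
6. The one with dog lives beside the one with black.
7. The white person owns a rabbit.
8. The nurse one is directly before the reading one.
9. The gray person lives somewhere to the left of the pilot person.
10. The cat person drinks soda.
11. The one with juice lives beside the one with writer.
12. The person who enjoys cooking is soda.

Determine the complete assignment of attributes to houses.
Solution:

House | Pet | Color | Hobby | Job | Drink
-----------------------------------------
  1   | cat | brown | cooking | nurse | soda
  2   | rabbit | white | reading | chef | juice
  3   | dog | gray | painting | writer | tea
  4   | hamster | black | gardening | pilot | coffee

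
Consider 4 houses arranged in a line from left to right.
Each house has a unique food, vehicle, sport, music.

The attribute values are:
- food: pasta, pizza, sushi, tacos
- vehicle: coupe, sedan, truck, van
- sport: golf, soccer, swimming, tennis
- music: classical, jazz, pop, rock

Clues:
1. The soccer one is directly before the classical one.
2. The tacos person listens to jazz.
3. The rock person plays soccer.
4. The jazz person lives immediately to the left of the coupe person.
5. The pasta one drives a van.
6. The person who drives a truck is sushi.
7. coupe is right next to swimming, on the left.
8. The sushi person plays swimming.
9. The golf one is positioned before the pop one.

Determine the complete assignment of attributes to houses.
Solution:

House | Food | Vehicle | Sport | Music
--------------------------------------
  1   | tacos | sedan | golf | jazz
  2   | pizza | coupe | soccer | rock
  3   | sushi | truck | swimming | classical
  4   | pasta | van | tennis | pop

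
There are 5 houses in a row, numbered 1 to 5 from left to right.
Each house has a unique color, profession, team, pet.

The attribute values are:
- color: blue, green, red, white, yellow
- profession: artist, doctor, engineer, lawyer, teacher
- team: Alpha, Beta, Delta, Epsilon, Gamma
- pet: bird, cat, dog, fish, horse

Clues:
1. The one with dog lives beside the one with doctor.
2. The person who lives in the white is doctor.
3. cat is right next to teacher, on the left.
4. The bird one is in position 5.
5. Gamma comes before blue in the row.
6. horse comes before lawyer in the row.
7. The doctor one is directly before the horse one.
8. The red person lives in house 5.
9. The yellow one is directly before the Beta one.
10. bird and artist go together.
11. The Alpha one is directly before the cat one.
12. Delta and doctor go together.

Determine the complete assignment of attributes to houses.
Solution:

House | Color | Profession | Team | Pet
---------------------------------------
  1   | green | engineer | Alpha | dog
  2   | white | doctor | Delta | cat
  3   | yellow | teacher | Gamma | horse
  4   | blue | lawyer | Beta | fish
  5   | red | artist | Epsilon | bird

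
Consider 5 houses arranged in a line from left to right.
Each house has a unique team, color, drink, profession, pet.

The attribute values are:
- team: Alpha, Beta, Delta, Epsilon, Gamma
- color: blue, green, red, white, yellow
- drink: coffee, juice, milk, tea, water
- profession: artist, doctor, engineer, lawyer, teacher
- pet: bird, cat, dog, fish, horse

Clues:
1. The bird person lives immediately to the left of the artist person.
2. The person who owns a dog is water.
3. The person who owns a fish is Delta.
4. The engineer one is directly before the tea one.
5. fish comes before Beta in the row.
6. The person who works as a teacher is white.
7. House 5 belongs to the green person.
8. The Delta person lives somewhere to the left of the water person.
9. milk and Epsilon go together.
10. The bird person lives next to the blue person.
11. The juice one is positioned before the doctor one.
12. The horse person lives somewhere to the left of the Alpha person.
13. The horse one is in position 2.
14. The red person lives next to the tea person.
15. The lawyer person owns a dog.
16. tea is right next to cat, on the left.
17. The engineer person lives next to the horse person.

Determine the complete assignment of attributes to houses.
Solution:

House | Team | Color | Drink | Profession | Pet
-----------------------------------------------
  1   | Epsilon | red | milk | engineer | bird
  2   | Gamma | blue | tea | artist | horse
  3   | Alpha | white | juice | teacher | cat
  4   | Delta | yellow | coffee | doctor | fish
  5   | Beta | green | water | lawyer | dog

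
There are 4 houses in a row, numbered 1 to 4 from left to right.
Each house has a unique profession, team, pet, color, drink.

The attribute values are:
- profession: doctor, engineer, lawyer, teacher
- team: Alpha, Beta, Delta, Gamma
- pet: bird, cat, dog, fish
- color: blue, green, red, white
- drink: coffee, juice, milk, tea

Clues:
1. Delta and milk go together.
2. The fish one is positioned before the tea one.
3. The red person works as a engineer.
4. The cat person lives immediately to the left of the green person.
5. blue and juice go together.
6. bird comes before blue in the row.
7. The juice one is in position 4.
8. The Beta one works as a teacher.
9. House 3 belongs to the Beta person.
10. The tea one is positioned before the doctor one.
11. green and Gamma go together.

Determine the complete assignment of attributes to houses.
Solution:

House | Profession | Team | Pet | Color | Drink
-----------------------------------------------
  1   | engineer | Delta | cat | red | milk
  2   | lawyer | Gamma | fish | green | coffee
  3   | teacher | Beta | bird | white | tea
  4   | doctor | Alpha | dog | blue | juice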